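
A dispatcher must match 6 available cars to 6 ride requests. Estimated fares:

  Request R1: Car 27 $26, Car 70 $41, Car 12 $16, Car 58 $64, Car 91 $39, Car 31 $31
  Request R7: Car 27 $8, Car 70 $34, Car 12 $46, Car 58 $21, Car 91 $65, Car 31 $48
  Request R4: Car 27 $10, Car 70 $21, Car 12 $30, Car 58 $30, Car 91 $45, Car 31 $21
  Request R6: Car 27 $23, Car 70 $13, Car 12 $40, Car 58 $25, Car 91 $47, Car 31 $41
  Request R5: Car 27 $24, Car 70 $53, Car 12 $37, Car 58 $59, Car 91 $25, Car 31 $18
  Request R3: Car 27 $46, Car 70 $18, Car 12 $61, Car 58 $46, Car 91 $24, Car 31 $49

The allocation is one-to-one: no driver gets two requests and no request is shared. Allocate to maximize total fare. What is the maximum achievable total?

Treat this as an assignment problem: match each driver to one request.
Optimal: Car 27→Request R3 ($46), Car 70→Request R5 ($53), Car 12→Request R4 ($30), Car 58→Request R1 ($64), Car 91→Request R7 ($65), Car 31→Request R6 ($41) — total 46+53+30+64+65+41 = $299.
Checked against all permutations: $299 is optimal.

Max total: $299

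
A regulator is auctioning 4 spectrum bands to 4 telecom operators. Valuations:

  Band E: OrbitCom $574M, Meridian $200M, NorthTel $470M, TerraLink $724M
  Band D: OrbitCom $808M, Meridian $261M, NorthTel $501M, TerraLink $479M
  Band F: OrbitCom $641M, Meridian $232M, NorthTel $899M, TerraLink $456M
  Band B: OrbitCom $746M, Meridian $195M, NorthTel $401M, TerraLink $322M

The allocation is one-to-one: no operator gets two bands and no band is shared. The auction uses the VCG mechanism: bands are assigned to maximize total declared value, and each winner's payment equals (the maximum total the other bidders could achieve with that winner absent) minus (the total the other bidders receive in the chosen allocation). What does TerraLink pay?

Efficient allocation: OrbitCom→Band B ($746M), Meridian→Band D ($261M), NorthTel→Band F ($899M), TerraLink→Band E ($724M); total welfare W = $2630M.
TerraLink receives Band E at value $724M, so the others get W − 724 = $1906M.
Without TerraLink: best allocation of the remaining 3 bidders over all 4 bands is OrbitCom→Band D ($808M), Meridian→Band E ($200M), NorthTel→Band F ($899M), total $1907M.
VCG payment = (others' best without TerraLink) − (others' welfare with TerraLink) = 1907 − 1906 = $1M.

TerraLink pays $1M.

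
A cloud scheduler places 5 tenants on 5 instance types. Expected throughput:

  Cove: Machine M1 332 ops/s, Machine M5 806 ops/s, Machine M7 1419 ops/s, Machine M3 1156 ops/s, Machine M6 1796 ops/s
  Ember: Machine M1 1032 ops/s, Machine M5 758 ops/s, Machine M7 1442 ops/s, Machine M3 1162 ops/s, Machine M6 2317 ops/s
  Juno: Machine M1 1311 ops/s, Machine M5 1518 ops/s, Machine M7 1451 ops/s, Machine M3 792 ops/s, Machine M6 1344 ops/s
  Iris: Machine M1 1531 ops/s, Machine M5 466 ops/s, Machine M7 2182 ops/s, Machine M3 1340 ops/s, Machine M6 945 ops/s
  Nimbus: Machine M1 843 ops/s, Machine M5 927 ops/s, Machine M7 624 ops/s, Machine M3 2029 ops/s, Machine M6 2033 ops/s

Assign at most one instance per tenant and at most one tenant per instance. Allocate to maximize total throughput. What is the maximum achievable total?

Treat this as an assignment problem: match each tenant to one instance.
Optimal: Cove→Machine M7 (1419 ops/s), Ember→Machine M6 (2317 ops/s), Juno→Machine M5 (1518 ops/s), Iris→Machine M1 (1531 ops/s), Nimbus→Machine M3 (2029 ops/s) — total 1419+2317+1518+1531+2029 = 8814 ops/s.
Column-greedy (each instance in turn goes to its best remaining tenant) gives 8316 ops/s, worse by 498.
Next-best assignment: Cove→Machine M5, Ember→Machine M6, Juno→Machine M1, Iris→Machine M7, Nimbus→Machine M3 = 8645 ops/s.
Every other assignment is strictly worse.

Max total: 8814 ops/s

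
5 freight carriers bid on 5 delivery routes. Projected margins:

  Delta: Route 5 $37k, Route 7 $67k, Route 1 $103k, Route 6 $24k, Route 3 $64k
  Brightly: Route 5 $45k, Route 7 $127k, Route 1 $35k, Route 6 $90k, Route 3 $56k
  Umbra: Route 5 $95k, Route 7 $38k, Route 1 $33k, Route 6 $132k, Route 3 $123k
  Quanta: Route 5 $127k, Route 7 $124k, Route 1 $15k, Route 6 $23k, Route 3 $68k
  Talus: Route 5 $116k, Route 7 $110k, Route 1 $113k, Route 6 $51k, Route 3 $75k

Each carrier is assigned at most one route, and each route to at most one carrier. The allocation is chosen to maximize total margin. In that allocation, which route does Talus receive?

Optimal: Delta→Route 1 ($103k), Brightly→Route 7 ($127k), Umbra→Route 6 ($132k), Quanta→Route 5 ($127k), Talus→Route 3 ($75k) — total 103+127+132+127+75 = $564k.
Max-entry greedy (repeatedly take the single best remaining cell) gives $563k, worse by 1.
Next-best assignment: Delta→Route 3, Brightly→Route 7, Umbra→Route 6, Quanta→Route 5, Talus→Route 1 = $563k.
Swapping Delta↔Umbra (Delta→Route 6 $24k, Umbra→Route 1 $33k) loses 178.
Checked against all permutations: $564k is optimal.
Talus's own top route is Route 5 ($116k), but forcing Talus→Route 5 and reassigning the rest optimally gives only $556k — worse by 8.

Talus receives Route 3.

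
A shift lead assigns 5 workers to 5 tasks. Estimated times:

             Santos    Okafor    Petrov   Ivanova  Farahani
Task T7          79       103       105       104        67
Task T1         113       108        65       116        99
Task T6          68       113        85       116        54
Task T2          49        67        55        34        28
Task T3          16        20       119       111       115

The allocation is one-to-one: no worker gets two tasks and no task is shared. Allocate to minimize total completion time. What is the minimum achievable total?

Min total: 252 min

This is a one-to-one assignment (minimum-cost bipartite matching).
Optimal: Santos→Task T7 (79 min), Okafor→Task T3 (20 min), Petrov→Task T1 (65 min), Ivanova→Task T2 (34 min), Farahani→Task T6 (54 min) — total 79+20+65+34+54 = 252 min.
Column-greedy (each task in turn goes to its cheapest remaining worker) gives 254 min, worse by 2.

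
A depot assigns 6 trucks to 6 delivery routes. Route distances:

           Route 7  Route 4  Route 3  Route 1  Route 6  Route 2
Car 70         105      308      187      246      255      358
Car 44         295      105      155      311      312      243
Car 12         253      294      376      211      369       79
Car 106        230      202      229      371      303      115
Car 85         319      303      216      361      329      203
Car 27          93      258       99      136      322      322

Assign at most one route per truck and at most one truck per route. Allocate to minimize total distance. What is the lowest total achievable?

Optimal: Car 70→Route 7 (105 km), Car 44→Route 4 (105 km), Car 12→Route 2 (79 km), Car 106→Route 6 (303 km), Car 85→Route 3 (216 km), Car 27→Route 1 (136 km) — total 105+105+79+303+216+136 = 944 km.
Column-greedy (each route in turn goes to its cheapest remaining truck) gives 1102 km, worse by 158.
Swapping Car 106↔Car 85 (Car 106→Route 3 229 km, Car 85→Route 6 329 km) adds 39.
Every other assignment is strictly worse.

Minimum total: 944 km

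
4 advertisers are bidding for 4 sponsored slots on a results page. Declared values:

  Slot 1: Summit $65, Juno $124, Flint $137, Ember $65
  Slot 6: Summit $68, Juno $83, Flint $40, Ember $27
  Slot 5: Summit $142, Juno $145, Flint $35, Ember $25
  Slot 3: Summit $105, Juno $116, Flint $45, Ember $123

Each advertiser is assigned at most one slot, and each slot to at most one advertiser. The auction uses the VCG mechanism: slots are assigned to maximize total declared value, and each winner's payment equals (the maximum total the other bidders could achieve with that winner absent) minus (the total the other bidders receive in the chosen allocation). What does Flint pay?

Efficient allocation: Summit→Slot 5 ($142), Juno→Slot 6 ($83), Flint→Slot 1 ($137), Ember→Slot 3 ($123); total welfare W = $485.
Flint receives Slot 1 at value $137, so the others get W − 137 = $348.
Without Flint: best allocation of the remaining 3 bidders over all 4 slots is Summit→Slot 5 ($142), Juno→Slot 1 ($124), Ember→Slot 3 ($123), total $389.
VCG payment = (others' best without Flint) − (others' welfare with Flint) = 389 − 348 = $41.

Flint pays $41.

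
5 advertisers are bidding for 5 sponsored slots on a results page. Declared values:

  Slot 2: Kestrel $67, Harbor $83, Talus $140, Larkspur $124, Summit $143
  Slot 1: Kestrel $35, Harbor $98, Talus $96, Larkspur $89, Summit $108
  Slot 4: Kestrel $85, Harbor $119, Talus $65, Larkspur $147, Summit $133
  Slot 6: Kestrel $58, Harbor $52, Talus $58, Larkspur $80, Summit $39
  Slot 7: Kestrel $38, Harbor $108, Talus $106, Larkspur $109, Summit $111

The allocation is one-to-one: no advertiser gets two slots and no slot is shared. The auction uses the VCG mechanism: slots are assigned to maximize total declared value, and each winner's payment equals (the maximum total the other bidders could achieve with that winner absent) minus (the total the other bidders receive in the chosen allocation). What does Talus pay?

Efficient allocation: Kestrel→Slot 6 ($58), Harbor→Slot 7 ($108), Talus→Slot 2 ($140), Larkspur→Slot 4 ($147), Summit→Slot 1 ($108); total welfare W = $561.
Talus receives Slot 2 at value $140, so the others get W − 140 = $421.
Without Talus: best allocation of the remaining 4 bidders over all 5 slots is Kestrel→Slot 6 ($58), Harbor→Slot 7 ($108), Larkspur→Slot 4 ($147), Summit→Slot 2 ($143), total $456.
VCG payment = (others' best without Talus) − (others' welfare with Talus) = 456 − 421 = $35.

Talus pays $35.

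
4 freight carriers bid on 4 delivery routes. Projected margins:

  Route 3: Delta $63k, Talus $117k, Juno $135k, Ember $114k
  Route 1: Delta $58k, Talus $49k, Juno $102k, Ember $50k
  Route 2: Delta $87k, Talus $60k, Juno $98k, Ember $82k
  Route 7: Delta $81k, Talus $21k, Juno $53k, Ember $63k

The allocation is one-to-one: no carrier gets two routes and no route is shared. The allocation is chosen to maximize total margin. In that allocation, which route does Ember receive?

Ember receives Route 2.

Treat this as an assignment problem: match each carrier to one route.
Optimal: Delta→Route 7 ($81k), Talus→Route 3 ($117k), Juno→Route 1 ($102k), Ember→Route 2 ($82k) — total 81+117+102+82 = $382k.
Row-greedy (each carrier in turn takes its best remaining route) gives $369k, worse by 13.
Every other assignment is strictly worse.
Ember's own top route is Route 3 ($114k), but forcing Ember→Route 3 and reassigning the rest optimally gives only $357k — worse by 25.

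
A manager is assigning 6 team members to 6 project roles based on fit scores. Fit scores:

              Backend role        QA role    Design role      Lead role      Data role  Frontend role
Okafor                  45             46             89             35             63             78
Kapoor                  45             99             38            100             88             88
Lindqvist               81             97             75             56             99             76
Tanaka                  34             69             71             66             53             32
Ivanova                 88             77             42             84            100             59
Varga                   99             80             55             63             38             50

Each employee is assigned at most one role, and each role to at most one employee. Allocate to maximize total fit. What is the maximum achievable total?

Optimal: Okafor→Frontend role (78 pts), Kapoor→Lead role (100 pts), Lindqvist→QA role (97 pts), Tanaka→Design role (71 pts), Ivanova→Data role (100 pts), Varga→Backend role (99 pts) — total 78+100+97+71+100+99 = 545 pts.
Column-greedy (each role in turn goes to its best remaining employee) gives 502 pts, worse by 43.
Next-best assignment: Okafor→Design role, Kapoor→Frontend role, Lindqvist→QA role, Tanaka→Lead role, Ivanova→Data role, Varga→Backend role = 539 pts.

Maximum total: 545 pts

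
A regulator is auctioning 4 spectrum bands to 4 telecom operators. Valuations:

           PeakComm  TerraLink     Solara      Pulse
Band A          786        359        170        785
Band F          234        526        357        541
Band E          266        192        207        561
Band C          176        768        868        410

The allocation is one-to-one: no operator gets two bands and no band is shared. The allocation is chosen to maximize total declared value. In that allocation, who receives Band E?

Pulse receives Band E.

This is a one-to-one assignment (maximum-weight bipartite matching).
Optimal: PeakComm→Band A ($786M), TerraLink→Band F ($526M), Solara→Band C ($868M), Pulse→Band E ($561M) — total 786+526+868+561 = $2741M.
Row-greedy (each operator in turn takes its best remaining band) gives $2472M, worse by 269.
Pulse's own top band is Band A ($785M), but forcing Pulse→Band A and reassigning the rest optimally gives only $2445M — worse by 296.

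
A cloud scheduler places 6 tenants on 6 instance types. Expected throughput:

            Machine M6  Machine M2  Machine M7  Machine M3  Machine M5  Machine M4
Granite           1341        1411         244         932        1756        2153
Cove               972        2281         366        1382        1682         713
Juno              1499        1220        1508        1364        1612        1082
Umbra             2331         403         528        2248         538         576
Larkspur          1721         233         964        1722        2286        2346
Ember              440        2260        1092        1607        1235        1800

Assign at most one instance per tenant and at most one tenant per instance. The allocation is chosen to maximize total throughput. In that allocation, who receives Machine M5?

Larkspur receives Machine M5.

This is the linear assignment problem.
Optimal: Granite→Machine M4 (2153 ops/s), Cove→Machine M2 (2281 ops/s), Juno→Machine M7 (1508 ops/s), Umbra→Machine M6 (2331 ops/s), Larkspur→Machine M5 (2286 ops/s), Ember→Machine M3 (1607 ops/s) — total 2153+2281+1508+2331+2286+1607 = 12166 ops/s.
Next-best assignment: Granite→Machine M4, Cove→Machine M3, Juno→Machine M7, Umbra→Machine M6, Larkspur→Machine M5, Ember→Machine M2 = 11920 ops/s.
Larkspur's own top instance is Machine M4 (2346 ops/s), but forcing Larkspur→Machine M4 and reassigning the rest optimally gives only 11829 ops/s — worse by 337.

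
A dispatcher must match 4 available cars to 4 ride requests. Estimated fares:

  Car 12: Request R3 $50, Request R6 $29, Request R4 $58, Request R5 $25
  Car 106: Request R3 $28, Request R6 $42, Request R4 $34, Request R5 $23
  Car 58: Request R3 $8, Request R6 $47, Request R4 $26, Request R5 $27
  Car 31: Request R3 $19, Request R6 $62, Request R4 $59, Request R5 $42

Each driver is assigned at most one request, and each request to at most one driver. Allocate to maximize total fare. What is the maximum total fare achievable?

Max total: $179

Optimal: Car 12→Request R3 ($50), Car 106→Request R5 ($23), Car 58→Request R6 ($47), Car 31→Request R4 ($59) — total 50+23+47+59 = $179.
Column-greedy (each request in turn goes to its best remaining driver) gives $173, worse by 6.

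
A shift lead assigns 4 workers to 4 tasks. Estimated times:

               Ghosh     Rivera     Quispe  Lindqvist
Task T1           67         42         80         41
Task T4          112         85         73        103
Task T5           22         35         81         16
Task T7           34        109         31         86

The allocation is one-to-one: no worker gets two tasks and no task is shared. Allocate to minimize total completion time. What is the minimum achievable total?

Min total: 165 min

This is the linear assignment problem.
Optimal: Ghosh→Task T7 (34 min), Rivera→Task T1 (42 min), Quispe→Task T4 (73 min), Lindqvist→Task T5 (16 min) — total 34+42+73+16 = 165 min.
Min-entry greedy (repeatedly take the single cheapest remaining cell) gives 201 min, worse by 36.
Next-best assignment: Ghosh→Task T5, Rivera→Task T4, Quispe→Task T7, Lindqvist→Task T1 = 179 min.
Every other assignment is strictly worse.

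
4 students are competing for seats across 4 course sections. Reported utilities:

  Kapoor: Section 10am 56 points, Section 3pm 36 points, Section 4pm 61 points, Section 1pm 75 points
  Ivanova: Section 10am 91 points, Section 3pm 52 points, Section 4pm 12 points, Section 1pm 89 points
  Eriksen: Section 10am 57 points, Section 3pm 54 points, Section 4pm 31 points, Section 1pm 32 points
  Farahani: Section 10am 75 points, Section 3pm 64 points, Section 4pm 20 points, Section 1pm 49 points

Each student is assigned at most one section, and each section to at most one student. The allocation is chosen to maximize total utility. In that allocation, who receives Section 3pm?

Eriksen receives Section 3pm.

Optimal: Kapoor→Section 4pm (61 points), Ivanova→Section 1pm (89 points), Eriksen→Section 3pm (54 points), Farahani→Section 10am (75 points) — total 61+89+54+75 = 279 points.
Row-greedy (each student in turn takes its best remaining section) gives 240 points, worse by 39.
Next-best assignment: Kapoor→Section 4pm, Ivanova→Section 1pm, Eriksen→Section 10am, Farahani→Section 3pm = 271 points.
Eriksen's own top section is Section 10am (57 points), but forcing Eriksen→Section 10am and reassigning the rest optimally gives only 271 points — worse by 8.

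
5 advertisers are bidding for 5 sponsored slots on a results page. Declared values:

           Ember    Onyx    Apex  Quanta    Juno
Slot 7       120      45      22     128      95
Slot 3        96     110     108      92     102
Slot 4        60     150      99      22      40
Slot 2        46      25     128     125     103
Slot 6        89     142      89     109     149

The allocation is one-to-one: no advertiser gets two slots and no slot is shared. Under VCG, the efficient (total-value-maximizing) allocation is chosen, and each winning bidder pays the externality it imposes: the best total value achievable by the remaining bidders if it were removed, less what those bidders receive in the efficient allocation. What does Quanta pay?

Quanta pays $20.

Efficient allocation: Ember→Slot 7 ($120), Onyx→Slot 4 ($150), Apex→Slot 3 ($108), Quanta→Slot 2 ($125), Juno→Slot 6 ($149); total welfare W = $652.
Quanta receives Slot 2 at value $125, so the others get W − 125 = $527.
Without Quanta: best allocation of the remaining 4 bidders over all 5 slots is Ember→Slot 7 ($120), Onyx→Slot 4 ($150), Apex→Slot 2 ($128), Juno→Slot 6 ($149), total $547.
VCG payment = (others' best without Quanta) − (others' welfare with Quanta) = 547 − 527 = $20.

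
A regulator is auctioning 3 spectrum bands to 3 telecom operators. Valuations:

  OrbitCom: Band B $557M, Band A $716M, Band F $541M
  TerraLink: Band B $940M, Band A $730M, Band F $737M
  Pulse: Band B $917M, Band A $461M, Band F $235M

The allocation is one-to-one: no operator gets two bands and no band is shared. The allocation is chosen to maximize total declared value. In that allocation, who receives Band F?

TerraLink receives Band F.

Optimal: OrbitCom→Band A ($716M), TerraLink→Band F ($737M), Pulse→Band B ($917M) — total 716+737+917 = $2370M.
Row-greedy (each operator in turn takes its best remaining band) gives $1891M, worse by 479.
TerraLink's own top band is Band B ($940M), but forcing TerraLink→Band B and reassigning the rest optimally gives only $1942M — worse by 428.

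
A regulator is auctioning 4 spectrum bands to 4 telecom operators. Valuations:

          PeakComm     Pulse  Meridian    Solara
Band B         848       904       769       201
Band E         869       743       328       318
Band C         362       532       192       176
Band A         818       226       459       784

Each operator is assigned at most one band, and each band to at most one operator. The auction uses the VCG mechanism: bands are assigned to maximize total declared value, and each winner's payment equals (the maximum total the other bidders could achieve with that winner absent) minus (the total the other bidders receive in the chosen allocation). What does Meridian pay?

Meridian pays $372M.

Efficient allocation: PeakComm→Band E ($869M), Pulse→Band C ($532M), Meridian→Band B ($769M), Solara→Band A ($784M); total welfare W = $2954M.
Meridian receives Band B at value $769M, so the others get W − 769 = $2185M.
Without Meridian: best allocation of the remaining 3 bidders over all 4 bands is PeakComm→Band E ($869M), Pulse→Band B ($904M), Solara→Band A ($784M), total $2557M.
VCG payment = (others' best without Meridian) − (others' welfare with Meridian) = 2557 − 2185 = $372M.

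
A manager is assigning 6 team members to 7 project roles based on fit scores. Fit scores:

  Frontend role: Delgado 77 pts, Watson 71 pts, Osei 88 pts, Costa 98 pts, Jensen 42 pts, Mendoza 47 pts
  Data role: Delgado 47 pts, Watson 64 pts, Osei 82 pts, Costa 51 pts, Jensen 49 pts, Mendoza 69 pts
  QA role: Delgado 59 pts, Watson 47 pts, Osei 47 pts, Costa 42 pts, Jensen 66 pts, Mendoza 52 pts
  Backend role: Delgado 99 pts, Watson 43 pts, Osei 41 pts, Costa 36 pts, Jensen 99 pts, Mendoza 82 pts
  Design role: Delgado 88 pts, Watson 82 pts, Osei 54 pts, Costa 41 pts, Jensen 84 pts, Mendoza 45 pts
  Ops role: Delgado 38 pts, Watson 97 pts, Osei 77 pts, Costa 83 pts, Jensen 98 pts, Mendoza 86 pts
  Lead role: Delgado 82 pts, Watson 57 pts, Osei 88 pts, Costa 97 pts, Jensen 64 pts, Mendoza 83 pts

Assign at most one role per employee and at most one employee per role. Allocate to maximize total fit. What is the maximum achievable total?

Max total: 547 pts

Optimal: Delgado→Design role (88 pts), Watson→Ops role (97 pts), Osei→Data role (82 pts), Costa→Frontend role (98 pts), Jensen→Backend role (99 pts), Mendoza→Lead role (83 pts) — total 88+97+82+98+99+83 = 547 pts.
Column-greedy (each role in turn goes to its best remaining employee) gives 513 pts, worse by 34.
Next-best assignment: Delgado→Backend role, Watson→Ops role, Osei→Data role, Costa→Frontend role, Jensen→Design role, Mendoza→Lead role = 543 pts.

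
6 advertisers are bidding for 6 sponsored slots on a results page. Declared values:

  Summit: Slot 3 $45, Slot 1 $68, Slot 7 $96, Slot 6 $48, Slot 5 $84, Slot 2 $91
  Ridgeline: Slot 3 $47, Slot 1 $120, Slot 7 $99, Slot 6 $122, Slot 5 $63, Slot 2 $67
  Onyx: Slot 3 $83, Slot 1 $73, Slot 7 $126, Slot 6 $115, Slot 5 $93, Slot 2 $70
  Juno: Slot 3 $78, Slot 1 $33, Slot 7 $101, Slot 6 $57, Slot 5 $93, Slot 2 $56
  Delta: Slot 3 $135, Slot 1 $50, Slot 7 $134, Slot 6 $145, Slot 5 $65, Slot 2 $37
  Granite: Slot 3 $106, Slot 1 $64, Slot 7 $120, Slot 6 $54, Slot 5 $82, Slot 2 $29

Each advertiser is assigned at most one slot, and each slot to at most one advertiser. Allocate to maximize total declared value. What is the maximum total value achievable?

Optimal: Summit→Slot 2 ($91), Ridgeline→Slot 1 ($120), Onyx→Slot 7 ($126), Juno→Slot 5 ($93), Delta→Slot 6 ($145), Granite→Slot 3 ($106) — total 91+120+126+93+145+106 = $681.
Row-greedy (each advertiser in turn takes its best remaining slot) gives $468, worse by 213.
Swapping Summit↔Ridgeline (Summit→Slot 1 $68, Ridgeline→Slot 2 $67) loses 76.

Max total: $681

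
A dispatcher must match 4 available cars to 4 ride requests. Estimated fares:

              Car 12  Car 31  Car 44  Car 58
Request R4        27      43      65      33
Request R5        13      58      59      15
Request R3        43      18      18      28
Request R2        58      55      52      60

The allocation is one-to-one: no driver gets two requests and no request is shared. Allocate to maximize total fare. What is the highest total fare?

Maximum total: $226

Treat this as an assignment problem: match each driver to one request.
Optimal: Car 12→Request R3 ($43), Car 31→Request R5 ($58), Car 44→Request R4 ($65), Car 58→Request R2 ($60) — total 43+58+65+60 = $226.
Row-greedy (each driver in turn takes its best remaining request) gives $209, worse by 17.
Next-best assignment: Car 12→Request R2, Car 31→Request R5, Car 44→Request R4, Car 58→Request R3 = $209.
Checked against all permutations: $226 is optimal.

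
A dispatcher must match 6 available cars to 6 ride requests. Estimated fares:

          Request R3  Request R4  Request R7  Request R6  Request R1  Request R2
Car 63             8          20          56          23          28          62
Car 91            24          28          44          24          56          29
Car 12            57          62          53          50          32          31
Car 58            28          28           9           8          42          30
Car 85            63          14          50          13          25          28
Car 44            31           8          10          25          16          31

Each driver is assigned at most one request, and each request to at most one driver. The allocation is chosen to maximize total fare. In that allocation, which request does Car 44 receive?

Optimal: Car 63→Request R2 ($62), Car 91→Request R7 ($44), Car 12→Request R4 ($62), Car 58→Request R1 ($42), Car 85→Request R3 ($63), Car 44→Request R6 ($25) — total 62+44+62+42+63+25 = $298.
Max-entry greedy (repeatedly take the single best remaining cell) gives $277, worse by 21.
Every other assignment is strictly worse.
Car 44's own top request is Request R3 ($31), but forcing Car 44→Request R3 and reassigning the rest optimally gives only $277 — worse by 21.

Car 44 receives Request R6.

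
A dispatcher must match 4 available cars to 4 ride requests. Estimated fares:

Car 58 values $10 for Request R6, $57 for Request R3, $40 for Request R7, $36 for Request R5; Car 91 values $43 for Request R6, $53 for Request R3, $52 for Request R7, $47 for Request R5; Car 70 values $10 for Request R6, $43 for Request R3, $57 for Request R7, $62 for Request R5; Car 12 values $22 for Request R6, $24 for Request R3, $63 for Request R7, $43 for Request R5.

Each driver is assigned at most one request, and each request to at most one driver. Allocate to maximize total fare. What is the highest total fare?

Optimal: Car 58→Request R3 ($57), Car 91→Request R6 ($43), Car 70→Request R5 ($62), Car 12→Request R7 ($63) — total 57+43+62+63 = $225.
Row-greedy (each driver in turn takes its best remaining request) gives $193, worse by 32.
Next-best assignment: Car 58→Request R3, Car 91→Request R6, Car 70→Request R7, Car 12→Request R5 = $200.
Every other assignment is strictly worse.

Maximum total: $225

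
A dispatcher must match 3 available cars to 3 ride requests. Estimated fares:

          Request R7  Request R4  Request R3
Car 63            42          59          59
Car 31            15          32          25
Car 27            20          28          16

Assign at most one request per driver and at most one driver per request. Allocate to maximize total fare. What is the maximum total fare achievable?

Optimal: Car 63→Request R3 ($59), Car 31→Request R4 ($32), Car 27→Request R7 ($20) — total 59+32+20 = $111.
Next-best assignment: Car 63→Request R4, Car 31→Request R3, Car 27→Request R7 = $104.
Swapping Car 63↔Car 31 (Car 63→Request R4 $59, Car 31→Request R3 $25) loses 7.
Checked against all permutations: $111 is optimal.

Max total: $111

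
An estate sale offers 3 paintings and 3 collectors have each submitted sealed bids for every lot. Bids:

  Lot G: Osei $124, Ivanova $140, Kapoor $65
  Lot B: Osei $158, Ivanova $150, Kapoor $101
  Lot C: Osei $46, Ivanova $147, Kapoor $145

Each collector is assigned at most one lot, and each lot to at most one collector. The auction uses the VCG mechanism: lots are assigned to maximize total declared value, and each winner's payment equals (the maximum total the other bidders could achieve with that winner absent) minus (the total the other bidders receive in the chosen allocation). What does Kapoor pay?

Kapoor pays $7.

Efficient allocation: Osei→Lot B ($158), Ivanova→Lot G ($140), Kapoor→Lot C ($145); total welfare W = $443.
Kapoor receives Lot C at value $145, so the others get W − 145 = $298.
Without Kapoor: best allocation of the remaining 2 bidders over all 3 lots is Osei→Lot B ($158), Ivanova→Lot C ($147), total $305.
VCG payment = (others' best without Kapoor) − (others' welfare with Kapoor) = 305 − 298 = $7.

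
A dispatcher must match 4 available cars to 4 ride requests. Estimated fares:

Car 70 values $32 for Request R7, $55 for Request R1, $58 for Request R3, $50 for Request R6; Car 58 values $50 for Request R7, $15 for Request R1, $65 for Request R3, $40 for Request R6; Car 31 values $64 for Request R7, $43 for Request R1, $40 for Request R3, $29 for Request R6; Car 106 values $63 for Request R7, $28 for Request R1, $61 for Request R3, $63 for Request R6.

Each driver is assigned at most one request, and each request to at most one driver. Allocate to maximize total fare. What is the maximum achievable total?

Max total: $247

Optimal: Car 70→Request R1 ($55), Car 58→Request R3 ($65), Car 31→Request R7 ($64), Car 106→Request R6 ($63) — total 55+65+64+63 = $247.
Row-greedy (each driver in turn takes its best remaining request) gives $214, worse by 33.
Swapping Car 58↔Car 106 (Car 58→Request R6 $40, Car 106→Request R3 $61) loses 27.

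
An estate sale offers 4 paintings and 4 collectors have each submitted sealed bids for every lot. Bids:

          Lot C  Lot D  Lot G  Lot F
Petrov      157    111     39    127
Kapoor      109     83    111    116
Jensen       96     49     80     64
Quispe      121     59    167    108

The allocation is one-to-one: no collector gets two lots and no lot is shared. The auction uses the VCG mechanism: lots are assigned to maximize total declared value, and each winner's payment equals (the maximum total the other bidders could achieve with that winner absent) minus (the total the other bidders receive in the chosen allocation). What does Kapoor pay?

Efficient allocation: Petrov→Lot D ($111), Kapoor→Lot F ($116), Jensen→Lot C ($96), Quispe→Lot G ($167); total welfare W = $490.
Kapoor receives Lot F at value $116, so the others get W − 116 = $374.
Without Kapoor: best allocation of the remaining 3 bidders over all 4 lots is Petrov→Lot F ($127), Jensen→Lot C ($96), Quispe→Lot G ($167), total $390.
VCG payment = (others' best without Kapoor) − (others' welfare with Kapoor) = 390 − 374 = $16.

Kapoor pays $16.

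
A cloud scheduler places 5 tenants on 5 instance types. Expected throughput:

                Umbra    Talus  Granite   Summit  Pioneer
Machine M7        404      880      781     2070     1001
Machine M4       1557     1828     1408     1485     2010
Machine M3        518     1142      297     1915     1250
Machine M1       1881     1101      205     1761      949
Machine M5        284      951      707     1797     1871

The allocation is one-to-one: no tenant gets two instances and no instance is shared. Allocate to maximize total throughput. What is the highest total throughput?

Maximum total: 8372 ops/s

This is the linear assignment problem.
Optimal: Umbra→Machine M1 (1881 ops/s), Talus→Machine M3 (1142 ops/s), Granite→Machine M4 (1408 ops/s), Summit→Machine M7 (2070 ops/s), Pioneer→Machine M5 (1871 ops/s) — total 1881+1142+1408+2070+1871 = 8372 ops/s.
Column-greedy (each instance in turn goes to its best remaining tenant) gives 7810 ops/s, worse by 562.
Next-best assignment: Umbra→Machine M1, Talus→Machine M4, Granite→Machine M7, Summit→Machine M3, Pioneer→Machine M5 = 8276 ops/s.
Swapping Talus↔Pioneer (Talus→Machine M5 951 ops/s, Pioneer→Machine M3 1250 ops/s) loses 812.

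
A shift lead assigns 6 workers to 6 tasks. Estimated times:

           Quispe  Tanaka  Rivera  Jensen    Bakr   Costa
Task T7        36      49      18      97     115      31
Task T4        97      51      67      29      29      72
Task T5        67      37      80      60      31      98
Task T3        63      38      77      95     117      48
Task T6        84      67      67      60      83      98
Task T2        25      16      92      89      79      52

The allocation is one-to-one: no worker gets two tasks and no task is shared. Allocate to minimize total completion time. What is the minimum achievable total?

Min total: 217 min

Optimal: Quispe→Task T2 (25 min), Tanaka→Task T5 (37 min), Rivera→Task T7 (18 min), Jensen→Task T6 (60 min), Bakr→Task T4 (29 min), Costa→Task T3 (48 min) — total 25+37+18+60+29+48 = 217 min.
Row-greedy (each worker in turn takes its cheapest remaining task) gives 240 min, worse by 23.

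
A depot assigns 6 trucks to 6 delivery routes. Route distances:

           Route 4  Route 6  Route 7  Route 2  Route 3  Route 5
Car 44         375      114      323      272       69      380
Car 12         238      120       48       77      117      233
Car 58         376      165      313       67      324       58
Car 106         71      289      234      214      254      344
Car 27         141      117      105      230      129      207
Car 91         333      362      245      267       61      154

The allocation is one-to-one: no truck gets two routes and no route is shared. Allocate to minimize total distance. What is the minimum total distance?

Min total: 486 km

This is a one-to-one assignment (minimum-cost bipartite matching).
Optimal: Car 44→Route 6 (114 km), Car 12→Route 2 (77 km), Car 58→Route 5 (58 km), Car 106→Route 4 (71 km), Car 27→Route 7 (105 km), Car 91→Route 3 (61 km) — total 114+77+58+71+105+61 = 486 km.
Next-best assignment: Car 44→Route 3, Car 12→Route 7, Car 58→Route 2, Car 106→Route 4, Car 27→Route 6, Car 91→Route 5 = 526 km.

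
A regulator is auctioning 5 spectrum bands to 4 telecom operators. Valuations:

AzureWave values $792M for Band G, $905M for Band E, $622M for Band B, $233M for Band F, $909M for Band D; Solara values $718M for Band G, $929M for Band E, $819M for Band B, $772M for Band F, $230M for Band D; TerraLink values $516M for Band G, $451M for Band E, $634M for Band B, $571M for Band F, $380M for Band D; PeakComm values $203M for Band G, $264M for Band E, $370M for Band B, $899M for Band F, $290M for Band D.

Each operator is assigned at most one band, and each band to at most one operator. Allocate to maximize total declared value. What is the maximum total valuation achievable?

This is a one-to-one assignment (maximum-weight bipartite matching).
Optimal: AzureWave→Band D ($909M), Solara→Band E ($929M), TerraLink→Band B ($634M), PeakComm→Band F ($899M) — total 909+929+634+899 = $3371M.
Column-greedy (each band in turn goes to its best remaining operator) gives $3254M, worse by 117.
Swapping Solara↔TerraLink (Solara→Band B $819M, TerraLink→Band E $451M) loses 293.

Max total: $3371M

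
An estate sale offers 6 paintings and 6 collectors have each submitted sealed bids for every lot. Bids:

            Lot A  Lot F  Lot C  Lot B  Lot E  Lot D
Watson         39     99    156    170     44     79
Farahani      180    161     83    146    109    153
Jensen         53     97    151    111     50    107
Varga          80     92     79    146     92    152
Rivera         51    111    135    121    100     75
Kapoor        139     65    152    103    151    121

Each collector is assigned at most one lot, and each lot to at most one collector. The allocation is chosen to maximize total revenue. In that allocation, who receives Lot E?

Kapoor receives Lot E.

This is the linear assignment problem.
Optimal: Watson→Lot B ($170), Farahani→Lot A ($180), Jensen→Lot C ($151), Varga→Lot D ($152), Rivera→Lot F ($111), Kapoor→Lot E ($151) — total 170+180+151+152+111+151 = $915.
Column-greedy (each lot in turn goes to its best remaining collector) gives $851, worse by 64.
Every other assignment is strictly worse.
Kapoor's own top lot is Lot C ($152), but forcing Kapoor→Lot C and reassigning the rest optimally gives only $851 — worse by 64.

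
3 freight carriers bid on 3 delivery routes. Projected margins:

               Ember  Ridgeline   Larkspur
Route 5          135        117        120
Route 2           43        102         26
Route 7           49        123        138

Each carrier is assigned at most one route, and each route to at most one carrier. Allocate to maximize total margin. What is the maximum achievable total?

Treat this as an assignment problem: match each carrier to one route.
Optimal: Ember→Route 5 ($135k), Ridgeline→Route 2 ($102k), Larkspur→Route 7 ($138k) — total 135+102+138 = $375k.
Row-greedy (each carrier in turn takes its best remaining route) gives $284k, worse by 91.
Next-best assignment: Ember→Route 2, Ridgeline→Route 5, Larkspur→Route 7 = $298k.
Every other assignment is strictly worse.

Maximum total: $375k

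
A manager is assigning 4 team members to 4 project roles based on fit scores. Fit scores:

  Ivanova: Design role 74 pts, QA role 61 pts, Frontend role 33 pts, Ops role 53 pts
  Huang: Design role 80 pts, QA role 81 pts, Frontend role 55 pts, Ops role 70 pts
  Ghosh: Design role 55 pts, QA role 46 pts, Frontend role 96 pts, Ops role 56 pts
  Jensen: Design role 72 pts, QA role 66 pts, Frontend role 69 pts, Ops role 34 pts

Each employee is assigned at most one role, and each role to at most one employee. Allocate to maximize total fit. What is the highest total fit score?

Optimal: Ivanova→Design role (74 pts), Huang→Ops role (70 pts), Ghosh→Frontend role (96 pts), Jensen→QA role (66 pts) — total 74+70+96+66 = 306 pts.
Max-entry greedy (repeatedly take the single best remaining cell) gives 285 pts, worse by 21.
Every other assignment is strictly worse.

Maximum total: 306 pts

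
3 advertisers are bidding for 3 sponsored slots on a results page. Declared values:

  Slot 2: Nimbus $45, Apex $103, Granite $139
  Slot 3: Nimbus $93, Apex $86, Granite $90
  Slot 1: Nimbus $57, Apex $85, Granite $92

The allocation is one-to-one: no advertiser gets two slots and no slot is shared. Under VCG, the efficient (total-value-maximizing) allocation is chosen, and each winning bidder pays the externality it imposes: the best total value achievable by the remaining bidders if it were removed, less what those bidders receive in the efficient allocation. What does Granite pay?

Granite pays $18.

Efficient allocation: Nimbus→Slot 3 ($93), Apex→Slot 1 ($85), Granite→Slot 2 ($139); total welfare W = $317.
Granite receives Slot 2 at value $139, so the others get W − 139 = $178.
Without Granite: best allocation of the remaining 2 bidders over all 3 slots is Nimbus→Slot 3 ($93), Apex→Slot 2 ($103), total $196.
VCG payment = (others' best without Granite) − (others' welfare with Granite) = 196 − 178 = $18.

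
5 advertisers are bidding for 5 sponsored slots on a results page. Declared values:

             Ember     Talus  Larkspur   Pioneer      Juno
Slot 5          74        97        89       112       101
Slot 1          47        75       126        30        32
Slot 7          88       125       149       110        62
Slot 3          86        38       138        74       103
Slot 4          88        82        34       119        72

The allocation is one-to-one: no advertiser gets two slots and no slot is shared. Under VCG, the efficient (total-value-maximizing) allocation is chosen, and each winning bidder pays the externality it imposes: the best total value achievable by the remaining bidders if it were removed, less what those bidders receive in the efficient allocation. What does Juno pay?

Juno pays $7.

Efficient allocation: Ember→Slot 3 ($86), Talus→Slot 7 ($125), Larkspur→Slot 1 ($126), Pioneer→Slot 4 ($119), Juno→Slot 5 ($101); total welfare W = $557.
Juno receives Slot 5 at value $101, so the others get W − 101 = $456.
Without Juno: best allocation of the remaining 4 bidders over all 5 slots is Ember→Slot 4 ($88), Talus→Slot 7 ($125), Larkspur→Slot 3 ($138), Pioneer→Slot 5 ($112), total $463.
VCG payment = (others' best without Juno) − (others' welfare with Juno) = 463 − 456 = $7.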